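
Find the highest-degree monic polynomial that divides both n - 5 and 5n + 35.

Euclidean algorithm in ℚ[n]:
  n - 5 = (1/5)(5n + 35) + (-12)
  5n + 35 = (-(5/12)n - 35/12)(-12) + (0)
The last nonzero remainder is the constant -12, so the polynomials are coprime and gcd = 1.

1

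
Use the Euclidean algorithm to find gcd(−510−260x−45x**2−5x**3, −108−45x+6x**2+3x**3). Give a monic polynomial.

Euclidean algorithm in ℚ[x]:
  −5x**3−45x**2−260x−510 = (−5/3)(3x**3+6x**2−45x−108) + (−35x**2−335x−690)
  3x**3+6x**2−45x−108 = (−(3/35)x+159/245)(−35x**2−335x−690) + ((5550/49)x+16650/49)
  −35x**2−335x−690 = (−(343/1110)x−1127/555)((5550/49)x+16650/49) + (0)
Last nonzero remainder: (5550/49)x+16650/49. Dividing through by 5550/49 gives the monic gcd x+3.

3+x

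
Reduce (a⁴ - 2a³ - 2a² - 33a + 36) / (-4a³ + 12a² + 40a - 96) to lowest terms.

(-a³ - 2a² - 6a + 9)/(4a² + 4a - 24)

By polynomial division,
  a⁴ - 2a³ - 2a² - 33a + 36 = (-(1/4)a - 1/4)(-4a³ + 12a² + 40a - 96) + (11a² - 47a + 12)
  -4a³ + 12a² + 40a - 96 = (-(4/11)a - 56/121)(11a² - 47a + 12) + ((2736/121)a - 10944/121)
  11a² - 47a + 12 = ((1331/2736)a - 121/912)((2736/121)a - 10944/121) + (0)
Last nonzero remainder: (2736/121)a - 10944/121. Dividing through by 2736/121 gives the monic gcd a - 4.
Cancel a - 4 from numerator and denominator to get the reduced form.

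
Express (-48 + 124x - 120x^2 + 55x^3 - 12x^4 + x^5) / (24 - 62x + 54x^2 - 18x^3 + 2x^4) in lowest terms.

(4 - 4x + x^2)/(-2 + 2x)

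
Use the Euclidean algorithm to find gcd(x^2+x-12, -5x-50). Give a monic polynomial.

Euclidean algorithm in ℚ[x]:
  x^2+x-12 = (-(1/5)x+9/5)(-5x-50) + (78)
  -5x-50 = (-(5/78)x-25/39)(78) + (0)
The last nonzero remainder is the constant 78, so the polynomials are coprime and gcd = 1.

1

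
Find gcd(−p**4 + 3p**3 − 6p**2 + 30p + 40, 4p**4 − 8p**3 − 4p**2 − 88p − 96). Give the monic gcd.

p**2 − 3p − 4

Apply the Euclidean algorithm:
  −p**4 + 3p**3 − 6p**2 + 30p + 40 = (−1/4)(4p**4 − 8p**3 − 4p**2 − 88p − 96) + (p**3 − 7p**2 + 8p + 16)
  4p**4 − 8p**3 − 4p**2 − 88p − 96 = (4p + 20)(p**3 − 7p**2 + 8p + 16) + (104p**2 − 312p − 416)
  p**3 − 7p**2 + 8p + 16 = ((1/104)p − 1/26)(104p**2 − 312p − 416) + (0)
Last nonzero remainder: 104p**2 − 312p − 416. Dividing through by 104 gives the monic gcd p**2 − 3p − 4.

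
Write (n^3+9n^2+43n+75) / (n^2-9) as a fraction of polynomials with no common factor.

(n^2+6n+25)/(n-3)

Repeated division with remainder:
  n^3+9n^2+43n+75 = (n+9)(n^2-9) + (52n+156)
  n^2-9 = ((1/52)n-3/52)(52n+156) + (0)
Last nonzero remainder: 52n+156. Dividing through by 52 gives the monic gcd n+3.
Cancel n+3 from numerator and denominator to get the reduced form.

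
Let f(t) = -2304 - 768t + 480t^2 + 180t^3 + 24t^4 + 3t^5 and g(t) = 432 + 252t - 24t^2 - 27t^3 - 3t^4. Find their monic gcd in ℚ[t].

8 + 6t + t^2

Repeated division with remainder:
  3t^5 + 24t^4 + 180t^3 + 480t^2 - 768t - 2304 = (-t + 1)(-3t^4 - 27t^3 - 24t^2 + 252t + 432) + (183t^3 + 756t^2 - 588t - 2736)
  -3t^4 - 27t^3 - 24t^2 + 252t + 432 = (-(1/61)t - 297/3721)(183t^3 + 756t^2 - 588t - 2736) + ((99360/3721)t^2 + (596160/3721)t + 794880/3721)
  183t^3 + 756t^2 - 588t - 2736 = ((226981/33120)t - 70699/5520)((99360/3721)t^2 + (596160/3721)t + 794880/3721) + (0)
Last nonzero remainder: (99360/3721)t^2 + (596160/3721)t + 794880/3721. Dividing through by 99360/3721 gives the monic gcd t^2 + 6t + 8.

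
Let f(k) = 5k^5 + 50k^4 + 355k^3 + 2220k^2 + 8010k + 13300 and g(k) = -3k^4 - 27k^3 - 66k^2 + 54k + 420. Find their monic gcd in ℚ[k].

k^3 + 11k^2 + 44k + 70

Apply the Euclidean algorithm:
  5k^5 + 50k^4 + 355k^3 + 2220k^2 + 8010k + 13300 = (-(5/3)k - 5/3)(-3k^4 - 27k^3 - 66k^2 + 54k + 420) + (200k^3 + 2200k^2 + 8800k + 14000)
  -3k^4 - 27k^3 - 66k^2 + 54k + 420 = (-(3/200)k + 3/100)(200k^3 + 2200k^2 + 8800k + 14000) + (0)
Last nonzero remainder: 200k^3 + 2200k^2 + 8800k + 14000. Dividing through by 200 gives the monic gcd k^3 + 11k^2 + 44k + 70.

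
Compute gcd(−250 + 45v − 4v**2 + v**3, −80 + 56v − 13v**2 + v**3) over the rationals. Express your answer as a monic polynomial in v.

−5 + v

Euclidean algorithm in ℚ[v]:
  v**3 − 4v**2 + 45v − 250 = (v**3 − 13v**2 + 56v − 80) + (9v**2 − 11v − 170)
  v**3 − 13v**2 + 56v − 80 = ((1/9)v − 106/81)(9v**2 − 11v − 170) + ((4900/81)v − 24500/81)
  9v**2 − 11v − 170 = ((729/4900)v + 1377/2450)((4900/81)v − 24500/81) + (0)
Last nonzero remainder: (4900/81)v − 24500/81. Dividing through by 4900/81 gives the monic gcd v − 5.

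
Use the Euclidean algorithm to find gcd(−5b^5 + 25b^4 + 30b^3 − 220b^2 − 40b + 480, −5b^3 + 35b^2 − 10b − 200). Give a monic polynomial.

By polynomial division,
  −5b^5 + 25b^4 + 30b^3 − 220b^2 − 40b + 480 = (b^2 + 2b + 6)(−5b^3 + 35b^2 − 10b − 200) + (−210b^2 + 420b + 1680)
  −5b^3 + 35b^2 − 10b − 200 = ((1/42)b − 5/42)(−210b^2 + 420b + 1680) + (0)
Last nonzero remainder: −210b^2 + 420b + 1680. Dividing through by −210 gives the monic gcd b^2 − 2b − 8.

b^2 − 2b − 8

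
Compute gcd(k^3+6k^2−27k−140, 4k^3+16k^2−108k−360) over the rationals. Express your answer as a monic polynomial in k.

k−5

Apply the Euclidean algorithm:
  k^3+6k^2−27k−140 = (1/4)(4k^3+16k^2−108k−360) + (2k^2−50)
  4k^3+16k^2−108k−360 = (2k+8)(2k^2−50) + (−8k+40)
  2k^2−50 = (−(1/4)k−5/4)(−8k+40) + (0)
Last nonzero remainder: −8k+40. Dividing through by −8 gives the monic gcd k−5.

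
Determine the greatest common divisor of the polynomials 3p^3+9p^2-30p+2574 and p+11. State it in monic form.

p+11

Euclidean algorithm in ℚ[p]:
  3p^3+9p^2-30p+2574 = (3p^2-24p+234)(p+11) + (0)
The last nonzero remainder p+11 is already monic.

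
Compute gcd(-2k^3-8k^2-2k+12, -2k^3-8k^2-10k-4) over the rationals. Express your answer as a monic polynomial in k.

k+2

Repeated division with remainder:
  -2k^3-8k^2-2k+12 = (-2k^3-8k^2-10k-4) + (8k+16)
  -2k^3-8k^2-10k-4 = (-(1/4)k^2-(1/2)k-1/4)(8k+16) + (0)
Last nonzero remainder: 8k+16. Dividing through by 8 gives the monic gcd k+2.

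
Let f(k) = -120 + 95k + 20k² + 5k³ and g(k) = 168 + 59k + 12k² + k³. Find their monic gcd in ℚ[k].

By polynomial division,
  5k³ + 20k² + 95k - 120 = (5)(k³ + 12k² + 59k + 168) + (-40k² - 200k - 960)
  k³ + 12k² + 59k + 168 = (-(1/40)k - 7/40)(-40k² - 200k - 960) + (0)
Last nonzero remainder: -40k² - 200k - 960. Dividing through by -40 gives the monic gcd k² + 5k + 24.

24 + 5k + k²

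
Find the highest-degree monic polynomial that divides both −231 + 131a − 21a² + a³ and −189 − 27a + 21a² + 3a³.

−3 + a

Apply the Euclidean algorithm:
  a³ − 21a² + 131a − 231 = (1/3)(3a³ + 21a² − 27a − 189) + (−28a² + 140a − 168)
  3a³ + 21a² − 27a − 189 = (−(3/28)a − 9/7)(−28a² + 140a − 168) + (135a − 405)
  −28a² + 140a − 168 = (−(28/135)a + 56/135)(135a − 405) + (0)
Last nonzero remainder: 135a − 405. Dividing through by 135 gives the monic gcd a − 3.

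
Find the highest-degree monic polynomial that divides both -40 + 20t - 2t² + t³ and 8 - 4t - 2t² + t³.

-2 + t

Euclidean algorithm in ℚ[t]:
  t³ - 2t² + 20t - 40 = (t³ - 2t² - 4t + 8) + (24t - 48)
  t³ - 2t² - 4t + 8 = ((1/24)t² - 1/6)(24t - 48) + (0)
Last nonzero remainder: 24t - 48. Dividing through by 24 gives the monic gcd t - 2.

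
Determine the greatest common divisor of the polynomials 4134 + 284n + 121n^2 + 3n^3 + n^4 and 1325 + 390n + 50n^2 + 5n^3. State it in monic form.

53 + 5n + n^2

Repeated division with remainder:
  n^4 + 3n^3 + 121n^2 + 284n + 4134 = ((1/5)n - 7/5)(5n^3 + 50n^2 + 390n + 1325) + (113n^2 + 565n + 5989)
  5n^3 + 50n^2 + 390n + 1325 = ((5/113)n + 25/113)(113n^2 + 565n + 5989) + (0)
Last nonzero remainder: 113n^2 + 565n + 5989. Dividing through by 113 gives the monic gcd n^2 + 5n + 53.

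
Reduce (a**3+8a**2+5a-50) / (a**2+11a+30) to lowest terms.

(a**2+3a-10)/(a+6)

Euclidean algorithm in ℚ[a]:
  a**3+8a**2+5a-50 = (a-3)(a**2+11a+30) + (8a+40)
  a**2+11a+30 = ((1/8)a+3/4)(8a+40) + (0)
Last nonzero remainder: 8a+40. Dividing through by 8 gives the monic gcd a+5.
Cancel a+5 from numerator and denominator to get the reduced form.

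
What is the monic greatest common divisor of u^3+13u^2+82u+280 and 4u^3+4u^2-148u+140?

u+7

Repeated division with remainder:
  u^3+13u^2+82u+280 = (1/4)(4u^3+4u^2-148u+140) + (12u^2+119u+245)
  4u^3+4u^2-148u+140 = ((1/3)u-107/36)(12u^2+119u+245) + ((4465/36)u+31255/36)
  12u^2+119u+245 = ((432/4465)u+252/893)((4465/36)u+31255/36) + (0)
Last nonzero remainder: (4465/36)u+31255/36. Dividing through by 4465/36 gives the monic gcd u+7.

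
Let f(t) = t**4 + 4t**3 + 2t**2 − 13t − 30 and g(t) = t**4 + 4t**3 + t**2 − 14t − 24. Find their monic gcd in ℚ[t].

Euclidean algorithm in ℚ[t]:
  t**4 + 4t**3 + 2t**2 − 13t − 30 = (t**4 + 4t**3 + t**2 − 14t − 24) + (t**2 + t − 6)
  t**4 + 4t**3 + t**2 − 14t − 24 = (t**2 + 3t + 4)(t**2 + t − 6) + (0)
The last nonzero remainder t**2 + t − 6 is already monic.

t**2 + t − 6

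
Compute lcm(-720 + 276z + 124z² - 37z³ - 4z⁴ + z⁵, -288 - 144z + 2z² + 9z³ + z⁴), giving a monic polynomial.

-17280 - 576z + 5016z² + 628z³ - 342z⁴ - 53z⁵ + 6z⁶ + z⁷

By polynomial division,
  z⁵ - 4z⁴ - 37z³ + 124z² + 276z - 720 = (z - 13)(z⁴ + 9z³ + 2z² - 144z - 288) + (78z³ + 294z² - 1308z - 4464)
  z⁴ + 9z³ + 2z² - 144z - 288 = ((1/78)z + 34/507)(78z³ + 294z² - 1308z - 4464) + (-(160/169)z² + (160/169)z + 1920/169)
  78z³ + 294z² - 1308z - 4464 = (-(6591/80)z - 15717/40)(-(160/169)z² + (160/169)z + 1920/169) + (0)
Last nonzero remainder: -(160/169)z² + (160/169)z + 1920/169. Dividing through by -160/169 gives the monic gcd z² - z - 12.
Then lcm(f, g) = f·g / gcd(f, g); expanding and making the result monic gives the answer.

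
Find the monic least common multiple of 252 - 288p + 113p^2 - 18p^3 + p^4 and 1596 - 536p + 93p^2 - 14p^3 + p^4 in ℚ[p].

9576 - 11196p + 4834p^2 - 1085p^3 + 169p^4 - 19p^5 + p^6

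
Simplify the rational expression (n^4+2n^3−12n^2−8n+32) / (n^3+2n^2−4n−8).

(n^2+2n−8)/(n+2)

Euclidean algorithm in ℚ[n]:
  n^4+2n^3−12n^2−8n+32 = (n)(n^3+2n^2−4n−8) + (−8n^2+32)
  n^3+2n^2−4n−8 = (−(1/8)n−1/4)(−8n^2+32) + (0)
Last nonzero remainder: −8n^2+32. Dividing through by −8 gives the monic gcd n^2−4.
Cancel n^2−4 from numerator and denominator to get the reduced form.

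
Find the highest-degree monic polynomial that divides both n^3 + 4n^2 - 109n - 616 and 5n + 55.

Repeated division with remainder:
  n^3 + 4n^2 - 109n - 616 = ((1/5)n^2 - (7/5)n - 32/5)(5n + 55) + (-264)
  5n + 55 = (-(5/264)n - 5/24)(-264) + (0)
The last nonzero remainder is the constant -264, so the polynomials are coprime and gcd = 1.

1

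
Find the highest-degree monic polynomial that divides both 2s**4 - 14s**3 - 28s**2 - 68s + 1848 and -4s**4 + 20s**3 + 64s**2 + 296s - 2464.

s**3 - s**2 - 20s - 154

By polynomial division,
  2s**4 - 14s**3 - 28s**2 - 68s + 1848 = (-1/2)(-4s**4 + 20s**3 + 64s**2 + 296s - 2464) + (-4s**3 + 4s**2 + 80s + 616)
  -4s**4 + 20s**3 + 64s**2 + 296s - 2464 = (s - 4)(-4s**3 + 4s**2 + 80s + 616) + (0)
Last nonzero remainder: -4s**3 + 4s**2 + 80s + 616. Dividing through by -4 gives the monic gcd s**3 - s**2 - 20s - 154.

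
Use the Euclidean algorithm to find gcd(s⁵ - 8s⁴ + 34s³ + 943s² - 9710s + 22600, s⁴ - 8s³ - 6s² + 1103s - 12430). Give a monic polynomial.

By polynomial division,
  s⁵ - 8s⁴ + 34s³ + 943s² - 9710s + 22600 = (s)(s⁴ - 8s³ - 6s² + 1103s - 12430) + (40s³ - 160s² + 2720s + 22600)
  s⁴ - 8s³ - 6s² + 1103s - 12430 = ((1/40)s - 1/10)(40s³ - 160s² + 2720s + 22600) + (-90s² + 810s - 10170)
  40s³ - 160s² + 2720s + 22600 = (-(4/9)s - 20/9)(-90s² + 810s - 10170) + (0)
Last nonzero remainder: -90s² + 810s - 10170. Dividing through by -90 gives the monic gcd s² - 9s + 113.

s² - 9s + 113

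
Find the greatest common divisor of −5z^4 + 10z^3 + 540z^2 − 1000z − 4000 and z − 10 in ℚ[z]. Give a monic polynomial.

z − 10

Euclidean algorithm in ℚ[z]:
  −5z^4 + 10z^3 + 540z^2 − 1000z − 4000 = (−5z^3 − 40z^2 + 140z + 400)(z − 10) + (0)
The last nonzero remainder z − 10 is already monic.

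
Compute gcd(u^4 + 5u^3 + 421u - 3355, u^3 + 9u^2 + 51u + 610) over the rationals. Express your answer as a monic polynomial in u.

u^2 - u + 61

Euclidean algorithm in ℚ[u]:
  u^4 + 5u^3 + 421u - 3355 = (u - 4)(u^3 + 9u^2 + 51u + 610) + (-15u^2 + 15u - 915)
  u^3 + 9u^2 + 51u + 610 = (-(1/15)u - 2/3)(-15u^2 + 15u - 915) + (0)
Last nonzero remainder: -15u^2 + 15u - 915. Dividing through by -15 gives the monic gcd u^2 - u + 61.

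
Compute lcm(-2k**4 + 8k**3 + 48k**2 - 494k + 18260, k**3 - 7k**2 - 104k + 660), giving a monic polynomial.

k**5 - 10k**4 + 391k**2 - 10612k + 54780

Repeated division with remainder:
  -2k**4 + 8k**3 + 48k**2 - 494k + 18260 = (-2k - 6)(k**3 - 7k**2 - 104k + 660) + (-202k**2 + 202k + 22220)
  k**3 - 7k**2 - 104k + 660 = (-(1/202)k + 3/101)(-202k**2 + 202k + 22220) + (0)
Last nonzero remainder: -202k**2 + 202k + 22220. Dividing through by -202 gives the monic gcd k**2 - k - 110.
Then lcm(f, g) = f·g / gcd(f, g); expanding and making the result monic gives the answer.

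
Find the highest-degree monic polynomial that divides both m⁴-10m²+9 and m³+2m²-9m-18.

m²-9

Euclidean algorithm in ℚ[m]:
  m⁴-10m²+9 = (m-2)(m³+2m²-9m-18) + (3m²-27)
  m³+2m²-9m-18 = ((1/3)m+2/3)(3m²-27) + (0)
Last nonzero remainder: 3m²-27. Dividing through by 3 gives the monic gcd m²-9.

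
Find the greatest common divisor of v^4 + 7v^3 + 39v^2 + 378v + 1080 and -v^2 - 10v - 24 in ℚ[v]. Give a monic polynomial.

v^2 + 10v + 24

Euclidean algorithm in ℚ[v]:
  v^4 + 7v^3 + 39v^2 + 378v + 1080 = (-v^2 + 3v - 45)(-v^2 - 10v - 24) + (0)
Last nonzero remainder: -v^2 - 10v - 24. Dividing through by -1 gives the monic gcd v^2 + 10v + 24.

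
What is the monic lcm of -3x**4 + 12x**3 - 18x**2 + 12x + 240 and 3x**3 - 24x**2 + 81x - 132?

Euclidean algorithm in ℚ[x]:
  -3x**4 + 12x**3 - 18x**2 + 12x + 240 = (-x - 4)(3x**3 - 24x**2 + 81x - 132) + (-33x**2 + 204x - 288)
  3x**3 - 24x**2 + 81x - 132 = (-(1/11)x + 20/121)(-33x**2 + 204x - 288) + ((2553/121)x - 10212/121)
  -33x**2 + 204x - 288 = (-(1331/851)x + 2904/851)((2553/121)x - 10212/121) + (0)
Last nonzero remainder: (2553/121)x - 10212/121. Dividing through by 2553/121 gives the monic gcd x - 4.
Then lcm(f, g) = f·g / gcd(f, g); expanding and making the result monic gives the answer.

x**6 - 8x**5 + 33x**4 - 72x**3 + 2x**2 + 276x - 880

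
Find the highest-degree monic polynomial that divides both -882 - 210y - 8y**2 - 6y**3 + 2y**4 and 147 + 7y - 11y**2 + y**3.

By polynomial division,
  2y**4 - 6y**3 - 8y**2 - 210y - 882 = (2y + 16)(y**3 - 11y**2 + 7y + 147) + (154y**2 - 616y - 3234)
  y**3 - 11y**2 + 7y + 147 = ((1/154)y - 1/22)(154y**2 - 616y - 3234) + (0)
Last nonzero remainder: 154y**2 - 616y - 3234. Dividing through by 154 gives the monic gcd y**2 - 4y - 21.

-21 - 4y + y**2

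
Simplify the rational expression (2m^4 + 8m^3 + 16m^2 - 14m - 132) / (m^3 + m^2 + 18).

(2m^3 + 2m^2 + 10m - 44)/(m^2 - 2m + 6)

By polynomial division,
  2m^4 + 8m^3 + 16m^2 - 14m - 132 = (2m + 6)(m^3 + m^2 + 18) + (10m^2 - 50m - 240)
  m^3 + m^2 + 18 = ((1/10)m + 3/5)(10m^2 - 50m - 240) + (54m + 162)
  10m^2 - 50m - 240 = ((5/27)m - 40/27)(54m + 162) + (0)
Last nonzero remainder: 54m + 162. Dividing through by 54 gives the monic gcd m + 3.
Cancel m + 3 from numerator and denominator to get the reduced form.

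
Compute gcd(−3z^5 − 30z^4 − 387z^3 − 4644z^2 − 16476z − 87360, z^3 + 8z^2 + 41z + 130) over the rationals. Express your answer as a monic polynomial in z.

z^2 + 3z + 26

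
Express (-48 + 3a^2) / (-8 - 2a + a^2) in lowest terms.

(12 + 3a)/(2 + a)

Repeated division with remainder:
  3a^2 - 48 = (3)(a^2 - 2a - 8) + (6a - 24)
  a^2 - 2a - 8 = ((1/6)a + 1/3)(6a - 24) + (0)
Last nonzero remainder: 6a - 24. Dividing through by 6 gives the monic gcd a - 4.
Cancel a - 4 from numerator and denominator to get the reduced form.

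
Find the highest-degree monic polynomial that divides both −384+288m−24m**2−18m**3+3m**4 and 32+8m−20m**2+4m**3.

Repeated division with remainder:
  3m**4−18m**3−24m**2+288m−384 = ((3/4)m−3/4)(4m**3−20m**2+8m+32) + (−45m**2+270m−360)
  4m**3−20m**2+8m+32 = (−(4/45)m−4/45)(−45m**2+270m−360) + (0)
Last nonzero remainder: −45m**2+270m−360. Dividing through by −45 gives the monic gcd m**2−6m+8.

8−6m+m**2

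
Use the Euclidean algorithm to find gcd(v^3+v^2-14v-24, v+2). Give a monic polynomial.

Euclidean algorithm in ℚ[v]:
  v^3+v^2-14v-24 = (v^2-v-12)(v+2) + (0)
The last nonzero remainder v+2 is already monic.

v+2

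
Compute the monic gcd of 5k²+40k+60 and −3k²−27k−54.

k+6

By polynomial division,
  5k²+40k+60 = (−5/3)(−3k²−27k−54) + (−5k−30)
  −3k²−27k−54 = ((3/5)k+9/5)(−5k−30) + (0)
Last nonzero remainder: −5k−30. Dividing through by −5 gives the monic gcd k+6.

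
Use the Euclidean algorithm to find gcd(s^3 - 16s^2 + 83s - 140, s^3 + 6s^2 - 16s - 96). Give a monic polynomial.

Euclidean algorithm in ℚ[s]:
  s^3 - 16s^2 + 83s - 140 = (s^3 + 6s^2 - 16s - 96) + (-22s^2 + 99s - 44)
  s^3 + 6s^2 - 16s - 96 = (-(1/22)s - 21/44)(-22s^2 + 99s - 44) + ((117/4)s - 117)
  -22s^2 + 99s - 44 = (-(88/117)s + 44/117)((117/4)s - 117) + (0)
Last nonzero remainder: (117/4)s - 117. Dividing through by 117/4 gives the monic gcd s - 4.

s - 4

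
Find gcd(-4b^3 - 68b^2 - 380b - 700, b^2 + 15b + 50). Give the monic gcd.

b + 5

Euclidean algorithm in ℚ[b]:
  -4b^3 - 68b^2 - 380b - 700 = (-4b - 8)(b^2 + 15b + 50) + (-60b - 300)
  b^2 + 15b + 50 = (-(1/60)b - 1/6)(-60b - 300) + (0)
Last nonzero remainder: -60b - 300. Dividing through by -60 gives the monic gcd b + 5.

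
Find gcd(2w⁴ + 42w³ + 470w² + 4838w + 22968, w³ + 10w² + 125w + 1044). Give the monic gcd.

w³ + 10w² + 125w + 1044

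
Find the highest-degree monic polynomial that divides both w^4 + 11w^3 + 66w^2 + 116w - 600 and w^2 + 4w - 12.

Euclidean algorithm in ℚ[w]:
  w^4 + 11w^3 + 66w^2 + 116w - 600 = (w^2 + 7w + 50)(w^2 + 4w - 12) + (0)
The last nonzero remainder w^2 + 4w - 12 is already monic.

w^2 + 4w - 12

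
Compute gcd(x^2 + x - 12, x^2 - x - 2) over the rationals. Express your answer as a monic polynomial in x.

Euclidean algorithm in ℚ[x]:
  x^2 + x - 12 = (x^2 - x - 2) + (2x - 10)
  x^2 - x - 2 = ((1/2)x + 2)(2x - 10) + (18)
  2x - 10 = ((1/9)x - 5/9)(18) + (0)
The last nonzero remainder is the constant 18, so the polynomials are coprime and gcd = 1.

1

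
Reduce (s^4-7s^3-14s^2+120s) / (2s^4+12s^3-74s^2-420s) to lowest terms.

(s^2-s-20)/(2s^2+24s+70)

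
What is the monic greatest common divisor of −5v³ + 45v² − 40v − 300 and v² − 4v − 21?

1

Apply the Euclidean algorithm:
  −5v³ + 45v² − 40v − 300 = (−5v + 25)(v² − 4v − 21) + (−45v + 225)
  v² − 4v − 21 = (−(1/45)v − 1/45)(−45v + 225) + (−16)
  −45v + 225 = ((45/16)v − 225/16)(−16) + (0)
The last nonzero remainder is the constant −16, so the polynomials are coprime and gcd = 1.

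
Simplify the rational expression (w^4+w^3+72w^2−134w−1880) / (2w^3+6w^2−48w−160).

Apply the Euclidean algorithm:
  w^4+w^3+72w^2−134w−1880 = ((1/2)w−1)(2w^3+6w^2−48w−160) + (102w^2−102w−2040)
  2w^3+6w^2−48w−160 = ((1/51)w+4/51)(102w^2−102w−2040) + (0)
Last nonzero remainder: 102w^2−102w−2040. Dividing through by 102 gives the monic gcd w^2−w−20.
Cancel w^2−w−20 from numerator and denominator to get the reduced form.

(w^2+2w+94)/(2w+8)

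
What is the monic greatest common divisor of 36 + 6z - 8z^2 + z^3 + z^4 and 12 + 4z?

Apply the Euclidean algorithm:
  z^4 + z^3 - 8z^2 + 6z + 36 = ((1/4)z^3 - (1/2)z^2 - (1/2)z + 3)(4z + 12) + (0)
Last nonzero remainder: 4z + 12. Dividing through by 4 gives the monic gcd z + 3.

3 + z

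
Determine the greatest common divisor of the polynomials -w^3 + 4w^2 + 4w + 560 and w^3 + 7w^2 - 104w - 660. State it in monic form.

w - 10

Apply the Euclidean algorithm:
  -w^3 + 4w^2 + 4w + 560 = (-1)(w^3 + 7w^2 - 104w - 660) + (11w^2 - 100w - 100)
  w^3 + 7w^2 - 104w - 660 = ((1/11)w + 177/121)(11w^2 - 100w - 100) + ((6216/121)w - 62160/121)
  11w^2 - 100w - 100 = ((1331/6216)w + 605/3108)((6216/121)w - 62160/121) + (0)
Last nonzero remainder: (6216/121)w - 62160/121. Dividing through by 6216/121 gives the monic gcd w - 10.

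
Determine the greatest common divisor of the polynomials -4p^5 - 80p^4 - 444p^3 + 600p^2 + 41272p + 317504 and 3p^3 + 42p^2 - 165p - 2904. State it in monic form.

p^3 + 14p^2 - 55p - 968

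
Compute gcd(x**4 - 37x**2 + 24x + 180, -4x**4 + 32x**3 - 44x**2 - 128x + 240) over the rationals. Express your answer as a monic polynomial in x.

x**3 - 6x**2 - x + 30

Repeated division with remainder:
  x**4 - 37x**2 + 24x + 180 = (-1/4)(-4x**4 + 32x**3 - 44x**2 - 128x + 240) + (8x**3 - 48x**2 - 8x + 240)
  -4x**4 + 32x**3 - 44x**2 - 128x + 240 = (-(1/2)x + 1)(8x**3 - 48x**2 - 8x + 240) + (0)
Last nonzero remainder: 8x**3 - 48x**2 - 8x + 240. Dividing through by 8 gives the monic gcd x**3 - 6x**2 - x + 30.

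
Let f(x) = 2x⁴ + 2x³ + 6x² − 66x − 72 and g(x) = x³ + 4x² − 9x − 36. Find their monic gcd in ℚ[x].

By polynomial division,
  2x⁴ + 2x³ + 6x² − 66x − 72 = (2x − 6)(x³ + 4x² − 9x − 36) + (48x² − 48x − 288)
  x³ + 4x² − 9x − 36 = ((1/48)x + 5/48)(48x² − 48x − 288) + (2x − 6)
  48x² − 48x − 288 = (24x + 48)(2x − 6) + (0)
Last nonzero remainder: 2x − 6. Dividing through by 2 gives the monic gcd x − 3.

x − 3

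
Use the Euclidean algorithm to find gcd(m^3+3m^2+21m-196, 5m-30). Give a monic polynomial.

1

By polynomial division,
  m^3+3m^2+21m-196 = ((1/5)m^2+(9/5)m+15)(5m-30) + (254)
  5m-30 = ((5/254)m-15/127)(254) + (0)
The last nonzero remainder is the constant 254, so the polynomials are coprime and gcd = 1.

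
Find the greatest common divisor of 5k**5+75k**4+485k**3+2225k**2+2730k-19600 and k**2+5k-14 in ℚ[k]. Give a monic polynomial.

Apply the Euclidean algorithm:
  5k**5+75k**4+485k**3+2225k**2+2730k-19600 = (5k**3+50k**2+305k+1400)(k**2+5k-14) + (0)
The last nonzero remainder k**2+5k-14 is already monic.

k**2+5k-14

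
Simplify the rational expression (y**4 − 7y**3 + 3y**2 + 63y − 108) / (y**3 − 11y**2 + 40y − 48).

(y**2 − 9)/(y − 4)

Apply the Euclidean algorithm:
  y**4 − 7y**3 + 3y**2 + 63y − 108 = (y + 4)(y**3 − 11y**2 + 40y − 48) + (7y**2 − 49y + 84)
  y**3 − 11y**2 + 40y − 48 = ((1/7)y − 4/7)(7y**2 − 49y + 84) + (0)
Last nonzero remainder: 7y**2 − 49y + 84. Dividing through by 7 gives the monic gcd y**2 − 7y + 12.
Cancel y**2 − 7y + 12 from numerator and denominator to get the reduced form.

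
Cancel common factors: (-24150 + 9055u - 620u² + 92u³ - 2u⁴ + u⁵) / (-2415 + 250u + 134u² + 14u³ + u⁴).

(70 - 9u + u²)/(7 + u)

Euclidean algorithm in ℚ[u]:
  u⁵ - 2u⁴ + 92u³ - 620u² + 9055u - 24150 = (u - 16)(u⁴ + 14u³ + 134u² + 250u - 2415) + (182u³ + 1274u² + 15470u - 62790)
  u⁴ + 14u³ + 134u² + 250u - 2415 = ((1/182)u + 1/26)(182u³ + 1274u² + 15470u - 62790) + (0)
Last nonzero remainder: 182u³ + 1274u² + 15470u - 62790. Dividing through by 182 gives the monic gcd u³ + 7u² + 85u - 345.
Cancel u³ + 7u² + 85u - 345 from numerator and denominator to get the reduced form.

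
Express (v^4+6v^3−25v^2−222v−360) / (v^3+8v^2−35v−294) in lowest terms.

Repeated division with remainder:
  v^4+6v^3−25v^2−222v−360 = (v−2)(v^3+8v^2−35v−294) + (26v^2+2v−948)
  v^3+8v^2−35v−294 = ((1/26)v+103/338)(26v^2+2v−948) + ((144/169)v−864/169)
  26v^2+2v−948 = ((2197/72)v+13351/72)((144/169)v−864/169) + (0)
Last nonzero remainder: (144/169)v−864/169. Dividing through by 144/169 gives the monic gcd v−6.
Cancel v−6 from numerator and denominator to get the reduced form.

(v^3+12v^2+47v+60)/(v^2+14v+49)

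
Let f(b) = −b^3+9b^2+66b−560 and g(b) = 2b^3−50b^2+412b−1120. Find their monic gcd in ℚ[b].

b^2−17b+70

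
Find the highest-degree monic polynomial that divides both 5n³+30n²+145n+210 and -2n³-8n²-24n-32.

Repeated division with remainder:
  5n³+30n²+145n+210 = (-5/2)(-2n³-8n²-24n-32) + (10n²+85n+130)
  -2n³-8n²-24n-32 = (-(1/5)n+9/10)(10n²+85n+130) + (-(149/2)n-149)
  10n²+85n+130 = (-(20/149)n-130/149)(-(149/2)n-149) + (0)
Last nonzero remainder: -(149/2)n-149. Dividing through by -149/2 gives the monic gcd n+2.

n+2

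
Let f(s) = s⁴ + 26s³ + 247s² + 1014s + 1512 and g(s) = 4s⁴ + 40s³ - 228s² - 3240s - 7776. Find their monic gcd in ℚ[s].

By polynomial division,
  s⁴ + 26s³ + 247s² + 1014s + 1512 = (1/4)(4s⁴ + 40s³ - 228s² - 3240s - 7776) + (16s³ + 304s² + 1824s + 3456)
  4s⁴ + 40s³ - 228s² - 3240s - 7776 = ((1/4)s - 9/4)(16s³ + 304s² + 1824s + 3456) + (0)
Last nonzero remainder: 16s³ + 304s² + 1824s + 3456. Dividing through by 16 gives the monic gcd s³ + 19s² + 114s + 216.

s³ + 19s² + 114s + 216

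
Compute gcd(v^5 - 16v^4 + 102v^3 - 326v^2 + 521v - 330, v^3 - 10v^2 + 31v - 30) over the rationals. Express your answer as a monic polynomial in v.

Euclidean algorithm in ℚ[v]:
  v^5 - 16v^4 + 102v^3 - 326v^2 + 521v - 330 = (v^2 - 6v + 11)(v^3 - 10v^2 + 31v - 30) + (0)
The last nonzero remainder v^3 - 10v^2 + 31v - 30 is already monic.

v^3 - 10v^2 + 31v - 30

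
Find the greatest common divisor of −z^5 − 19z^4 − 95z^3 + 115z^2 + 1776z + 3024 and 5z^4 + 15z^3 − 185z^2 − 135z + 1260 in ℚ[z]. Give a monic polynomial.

z^3 + 6z^2 − 19z − 84

Repeated division with remainder:
  −z^5 − 19z^4 − 95z^3 + 115z^2 + 1776z + 3024 = (−(1/5)z − 16/5)(5z^4 + 15z^3 − 185z^2 − 135z + 1260) + (−84z^3 − 504z^2 + 1596z + 7056)
  5z^4 + 15z^3 − 185z^2 − 135z + 1260 = (−(5/84)z + 5/28)(−84z^3 − 504z^2 + 1596z + 7056) + (0)
Last nonzero remainder: −84z^3 − 504z^2 + 1596z + 7056. Dividing through by −84 gives the monic gcd z^3 + 6z^2 − 19z − 84.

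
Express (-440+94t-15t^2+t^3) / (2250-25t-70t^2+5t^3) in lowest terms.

(44-5t+t^2)/(-225-20t+5t^2)

By polynomial division,
  t^3-15t^2+94t-440 = (1/5)(5t^3-70t^2-25t+2250) + (-t^2+99t-890)
  5t^3-70t^2-25t+2250 = (-5t-425)(-t^2+99t-890) + (37600t-376000)
  -t^2+99t-890 = (-(1/37600)t+89/37600)(37600t-376000) + (0)
Last nonzero remainder: 37600t-376000. Dividing through by 37600 gives the monic gcd t-10.
Cancel t-10 from numerator and denominator to get the reduced form.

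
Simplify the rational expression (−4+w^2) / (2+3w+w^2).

(−2+w)/(1+w)

Euclidean algorithm in ℚ[w]:
  w^2−4 = (w^2+3w+2) + (−3w−6)
  w^2+3w+2 = (−(1/3)w−1/3)(−3w−6) + (0)
Last nonzero remainder: −3w−6. Dividing through by −3 gives the monic gcd w+2.
Cancel w+2 from numerator and denominator to get the reduced form.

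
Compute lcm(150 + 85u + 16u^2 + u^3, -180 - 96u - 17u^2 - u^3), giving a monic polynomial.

By polynomial division,
  u^3 + 16u^2 + 85u + 150 = (-1)(-u^3 - 17u^2 - 96u - 180) + (-u^2 - 11u - 30)
  -u^3 - 17u^2 - 96u - 180 = (u + 6)(-u^2 - 11u - 30) + (0)
Last nonzero remainder: -u^2 - 11u - 30. Dividing through by -1 gives the monic gcd u^2 + 11u + 30.
Then lcm(f, g) = f·g / gcd(f, g); expanding and making the result monic gives the answer.

900 + 660u + 181u^2 + 22u^3 + u^4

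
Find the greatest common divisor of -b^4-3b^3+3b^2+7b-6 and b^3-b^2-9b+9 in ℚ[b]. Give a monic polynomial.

b^2+2b-3

Euclidean algorithm in ℚ[b]:
  -b^4-3b^3+3b^2+7b-6 = (-b-4)(b^3-b^2-9b+9) + (-10b^2-20b+30)
  b^3-b^2-9b+9 = (-(1/10)b+3/10)(-10b^2-20b+30) + (0)
Last nonzero remainder: -10b^2-20b+30. Dividing through by -10 gives the monic gcd b^2+2b-3.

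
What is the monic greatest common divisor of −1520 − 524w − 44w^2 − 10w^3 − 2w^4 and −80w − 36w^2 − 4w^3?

20 + 9w + w^2

Euclidean algorithm in ℚ[w]:
  −2w^4 − 10w^3 − 44w^2 − 524w − 1520 = ((1/2)w − 2)(−4w^3 − 36w^2 − 80w) + (−76w^2 − 684w − 1520)
  −4w^3 − 36w^2 − 80w = ((1/19)w)(−76w^2 − 684w − 1520) + (0)
Last nonzero remainder: −76w^2 − 684w − 1520. Dividing through by −76 gives the monic gcd w^2 + 9w + 20.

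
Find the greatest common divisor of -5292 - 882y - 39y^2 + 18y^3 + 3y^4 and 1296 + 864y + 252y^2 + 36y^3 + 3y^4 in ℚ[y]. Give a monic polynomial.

36 + 6y + y^2

Apply the Euclidean algorithm:
  3y^4 + 18y^3 - 39y^2 - 882y - 5292 = (3y^4 + 36y^3 + 252y^2 + 864y + 1296) + (-18y^3 - 291y^2 - 1746y - 6588)
  3y^4 + 36y^3 + 252y^2 + 864y + 1296 = (-(1/6)y + 25/36)(-18y^3 - 291y^2 - 1746y - 6588) + ((1957/12)y^2 + (1957/2)y + 5871)
  -18y^3 - 291y^2 - 1746y - 6588 = (-(216/1957)y - 2196/1957)((1957/12)y^2 + (1957/2)y + 5871) + (0)
Last nonzero remainder: (1957/12)y^2 + (1957/2)y + 5871. Dividing through by 1957/12 gives the monic gcd y^2 + 6y + 36.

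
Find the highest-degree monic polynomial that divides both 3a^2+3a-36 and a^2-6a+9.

Euclidean algorithm in ℚ[a]:
  3a^2+3a-36 = (3)(a^2-6a+9) + (21a-63)
  a^2-6a+9 = ((1/21)a-1/7)(21a-63) + (0)
Last nonzero remainder: 21a-63. Dividing through by 21 gives the monic gcd a-3.

a-3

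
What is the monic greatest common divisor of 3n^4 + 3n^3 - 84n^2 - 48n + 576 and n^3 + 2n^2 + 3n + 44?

n + 4

By polynomial division,
  3n^4 + 3n^3 - 84n^2 - 48n + 576 = (3n - 3)(n^3 + 2n^2 + 3n + 44) + (-87n^2 - 171n + 708)
  n^3 + 2n^2 + 3n + 44 = (-(1/87)n - 1/2523)(-87n^2 - 171n + 708) + ((9310/841)n + 37240/841)
  -87n^2 - 171n + 708 = (-(73167/9310)n + 148857/9310)((9310/841)n + 37240/841) + (0)
Last nonzero remainder: (9310/841)n + 37240/841. Dividing through by 9310/841 gives the monic gcd n + 4.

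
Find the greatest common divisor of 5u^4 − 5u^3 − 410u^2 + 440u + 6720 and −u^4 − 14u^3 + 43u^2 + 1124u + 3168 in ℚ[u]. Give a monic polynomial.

u^2 + 12u + 32

Euclidean algorithm in ℚ[u]:
  5u^4 − 5u^3 − 410u^2 + 440u + 6720 = (−5)(−u^4 − 14u^3 + 43u^2 + 1124u + 3168) + (−75u^3 − 195u^2 + 6060u + 22560)
  −u^4 − 14u^3 + 43u^2 + 1124u + 3168 = ((1/75)u + 19/125)(−75u^3 − 195u^2 + 6060u + 22560) + (−(204/25)u^2 − (2448/25)u − 6528/25)
  −75u^3 − 195u^2 + 6060u + 22560 = ((625/68)u − 5875/68)(−(204/25)u^2 − (2448/25)u − 6528/25) + (0)
Last nonzero remainder: −(204/25)u^2 − (2448/25)u − 6528/25. Dividing through by −204/25 gives the monic gcd u^2 + 12u + 32.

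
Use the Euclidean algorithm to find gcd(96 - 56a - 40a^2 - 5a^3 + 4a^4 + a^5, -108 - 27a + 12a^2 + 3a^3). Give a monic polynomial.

Repeated division with remainder:
  a^5 + 4a^4 - 5a^3 - 40a^2 - 56a + 96 = ((1/3)a^2 + 4/3)(3a^3 + 12a^2 - 27a - 108) + (-20a^2 - 20a + 240)
  3a^3 + 12a^2 - 27a - 108 = (-(3/20)a - 9/20)(-20a^2 - 20a + 240) + (0)
Last nonzero remainder: -20a^2 - 20a + 240. Dividing through by -20 gives the monic gcd a^2 + a - 12.

-12 + a + a^2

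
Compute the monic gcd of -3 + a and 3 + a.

1

By polynomial division,
  a - 3 = (a + 3) + (-6)
  a + 3 = (-(1/6)a - 1/2)(-6) + (0)
The last nonzero remainder is the constant -6, so the polynomials are coprime and gcd = 1.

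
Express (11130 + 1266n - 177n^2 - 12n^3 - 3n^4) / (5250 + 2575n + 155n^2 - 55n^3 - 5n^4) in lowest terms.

Repeated division with remainder:
  -3n^4 - 12n^3 - 177n^2 + 1266n + 11130 = (3/5)(-5n^4 - 55n^3 + 155n^2 + 2575n + 5250) + (21n^3 - 270n^2 - 279n + 7980)
  -5n^4 - 55n^3 + 155n^2 + 2575n + 5250 = (-(5/21)n - 835/147)(21n^3 - 270n^2 - 279n + 7980) + (-(70810/49)n^2 + (141620/49)n + 354050/7)
  21n^3 - 270n^2 - 279n + 7980 = (-(1029/70810)n + 5586/35405)(-(70810/49)n^2 + (141620/49)n + 354050/7) + (0)
Last nonzero remainder: -(70810/49)n^2 + (141620/49)n + 354050/7. Dividing through by -70810/49 gives the monic gcd n^2 - 2n - 35.
Cancel n^2 - 2n - 35 from numerator and denominator to get the reduced form.

(318 + 18n + 3n^2)/(150 + 65n + 5n^2)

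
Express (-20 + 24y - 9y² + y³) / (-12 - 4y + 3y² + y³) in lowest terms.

Euclidean algorithm in ℚ[y]:
  y³ - 9y² + 24y - 20 = (y³ + 3y² - 4y - 12) + (-12y² + 28y - 8)
  y³ + 3y² - 4y - 12 = (-(1/12)y - 4/9)(-12y² + 28y - 8) + ((70/9)y - 140/9)
  -12y² + 28y - 8 = (-(54/35)y + 18/35)((70/9)y - 140/9) + (0)
Last nonzero remainder: (70/9)y - 140/9. Dividing through by 70/9 gives the monic gcd y - 2.
Cancel y - 2 from numerator and denominator to get the reduced form.

(10 - 7y + y²)/(6 + 5y + y²)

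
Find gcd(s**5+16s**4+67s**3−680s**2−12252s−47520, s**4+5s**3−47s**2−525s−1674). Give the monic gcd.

s**2−3s−54

Repeated division with remainder:
  s**5+16s**4+67s**3−680s**2−12252s−47520 = (s+11)(s**4+5s**3−47s**2−525s−1674) + (59s**3+362s**2−4803s−29106)
  s**4+5s**3−47s**2−525s−1674 = ((1/59)s−67/3481)(59s**3+362s**2−4803s−29106) + ((144024/3481)s**2−(432072/3481)s−7777296/3481)
  59s**3+362s**2−4803s−29106 = ((205379/144024)s+1876259/144024)((144024/3481)s**2−(432072/3481)s−7777296/3481) + (0)
Last nonzero remainder: (144024/3481)s**2−(432072/3481)s−7777296/3481. Dividing through by 144024/3481 gives the monic gcd s**2−3s−54.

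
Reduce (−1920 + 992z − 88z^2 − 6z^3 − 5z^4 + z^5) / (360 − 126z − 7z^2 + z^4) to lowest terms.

(16 − 8z + z^2)/(−3 + z)

Apply the Euclidean algorithm:
  z^5 − 5z^4 − 6z^3 − 88z^2 + 992z − 1920 = (z − 5)(z^4 − 7z^2 − 126z + 360) + (z^3 + 3z^2 + 2z − 120)
  z^4 − 7z^2 − 126z + 360 = (z − 3)(z^3 + 3z^2 + 2z − 120) + (0)
The last nonzero remainder z^3 + 3z^2 + 2z − 120 is already monic.
Cancel z^3 + 3z^2 + 2z − 120 from numerator and denominator to get the reduced form.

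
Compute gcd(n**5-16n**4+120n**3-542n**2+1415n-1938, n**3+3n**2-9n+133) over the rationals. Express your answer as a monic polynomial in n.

Euclidean algorithm in ℚ[n]:
  n**5-16n**4+120n**3-542n**2+1415n-1938 = (n**2-19n+186)(n**3+3n**2-9n+133) + (-1404n**2+5616n-26676)
  n**3+3n**2-9n+133 = (-(1/1404)n-7/1404)(-1404n**2+5616n-26676) + (0)
Last nonzero remainder: -1404n**2+5616n-26676. Dividing through by -1404 gives the monic gcd n**2-4n+19.

n**2-4n+19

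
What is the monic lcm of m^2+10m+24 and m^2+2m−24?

m^3+6m^2−16m−96

Apply the Euclidean algorithm:
  m^2+10m+24 = (m^2+2m−24) + (8m+48)
  m^2+2m−24 = ((1/8)m−1/2)(8m+48) + (0)
Last nonzero remainder: 8m+48. Dividing through by 8 gives the monic gcd m+6.
Then lcm(f, g) = f·g / gcd(f, g); expanding and making the result monic gives the answer.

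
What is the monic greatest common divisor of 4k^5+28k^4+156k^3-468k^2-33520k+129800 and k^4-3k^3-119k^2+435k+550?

k^2+6k-55

Euclidean algorithm in ℚ[k]:
  4k^5+28k^4+156k^3-468k^2-33520k+129800 = (4k+40)(k^4-3k^3-119k^2+435k+550) + (752k^3+2552k^2-53120k+107800)
  k^4-3k^3-119k^2+435k+550 = ((1/752)k-601/70688)(752k^3+2552k^2-53120k+107800) + (-(235605/8836)k^2-(706815/4418)k+12958275/8836)
  752k^3+2552k^2-53120k+107800 = (-(6644672/235605)k+3463712/47121)(-(235605/8836)k^2-(706815/4418)k+12958275/8836) + (0)
Last nonzero remainder: -(235605/8836)k^2-(706815/4418)k+12958275/8836. Dividing through by -235605/8836 gives the monic gcd k^2+6k-55.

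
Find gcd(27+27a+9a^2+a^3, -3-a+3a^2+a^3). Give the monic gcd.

Apply the Euclidean algorithm:
  a^3+9a^2+27a+27 = (a^3+3a^2-a-3) + (6a^2+28a+30)
  a^3+3a^2-a-3 = ((1/6)a-5/18)(6a^2+28a+30) + ((16/9)a+16/3)
  6a^2+28a+30 = ((27/8)a+45/8)((16/9)a+16/3) + (0)
Last nonzero remainder: (16/9)a+16/3. Dividing through by 16/9 gives the monic gcd a+3.

3+a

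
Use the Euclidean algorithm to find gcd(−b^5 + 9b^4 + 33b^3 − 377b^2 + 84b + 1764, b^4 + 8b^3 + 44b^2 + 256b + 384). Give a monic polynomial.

b^2 + 8b + 12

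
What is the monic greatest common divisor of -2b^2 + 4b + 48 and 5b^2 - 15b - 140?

b + 4

Apply the Euclidean algorithm:
  -2b^2 + 4b + 48 = (-2/5)(5b^2 - 15b - 140) + (-2b - 8)
  5b^2 - 15b - 140 = (-(5/2)b + 35/2)(-2b - 8) + (0)
Last nonzero remainder: -2b - 8. Dividing through by -2 gives the monic gcd b + 4.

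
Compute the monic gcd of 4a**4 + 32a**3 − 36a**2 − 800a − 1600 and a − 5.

Euclidean algorithm in ℚ[a]:
  4a**4 + 32a**3 − 36a**2 − 800a − 1600 = (4a**3 + 52a**2 + 224a + 320)(a − 5) + (0)
The last nonzero remainder a − 5 is already monic.

a − 5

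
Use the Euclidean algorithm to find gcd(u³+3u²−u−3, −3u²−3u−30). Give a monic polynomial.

Repeated division with remainder:
  u³+3u²−u−3 = (−(1/3)u−2/3)(−3u²−3u−30) + (−13u−23)
  −3u²−3u−30 = ((3/13)u−30/169)(−13u−23) + (−5760/169)
  −13u−23 = ((2197/5760)u+3887/5760)(−5760/169) + (0)
The last nonzero remainder is the constant −5760/169, so the polynomials are coprime and gcd = 1.

1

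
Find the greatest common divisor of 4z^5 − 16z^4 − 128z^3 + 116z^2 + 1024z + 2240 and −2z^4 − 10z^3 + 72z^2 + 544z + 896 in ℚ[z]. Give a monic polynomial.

z^2 − 3z − 28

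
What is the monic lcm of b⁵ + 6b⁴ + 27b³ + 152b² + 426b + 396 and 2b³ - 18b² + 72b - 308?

By polynomial division,
  b⁵ + 6b⁴ + 27b³ + 152b² + 426b + 396 = ((1/2)b² + (15/2)b + 63)(2b³ - 18b² + 72b - 308) + (900b² - 1800b + 19800)
  2b³ - 18b² + 72b - 308 = ((1/450)b - 7/450)(900b² - 1800b + 19800) + (0)
Last nonzero remainder: 900b² - 1800b + 19800. Dividing through by 900 gives the monic gcd b² - 2b + 22.
Then lcm(f, g) = f·g / gcd(f, g); expanding and making the result monic gives the answer.

b⁶ - b⁵ - 15b⁴ - 37b³ - 638b² - 2586b - 2772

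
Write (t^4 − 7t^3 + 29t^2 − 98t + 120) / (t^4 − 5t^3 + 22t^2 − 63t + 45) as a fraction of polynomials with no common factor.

(t^2 − 6t + 8)/(t^2 − 4t + 3)

Repeated division with remainder:
  t^4 − 7t^3 + 29t^2 − 98t + 120 = (t^4 − 5t^3 + 22t^2 − 63t + 45) + (−2t^3 + 7t^2 − 35t + 75)
  t^4 − 5t^3 + 22t^2 − 63t + 45 = (−(1/2)t + 3/4)(−2t^3 + 7t^2 − 35t + 75) + (−(3/4)t^2 + (3/4)t − 45/4)
  −2t^3 + 7t^2 − 35t + 75 = ((8/3)t − 20/3)(−(3/4)t^2 + (3/4)t − 45/4) + (0)
Last nonzero remainder: −(3/4)t^2 + (3/4)t − 45/4. Dividing through by −3/4 gives the monic gcd t^2 − t + 15.
Cancel t^2 − t + 15 from numerator and denominator to get the reduced form.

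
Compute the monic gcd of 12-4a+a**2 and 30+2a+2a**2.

1

By polynomial division,
  a**2-4a+12 = (1/2)(2a**2+2a+30) + (-5a-3)
  2a**2+2a+30 = (-(2/5)a-4/25)(-5a-3) + (738/25)
  -5a-3 = (-(125/738)a-25/246)(738/25) + (0)
The last nonzero remainder is the constant 738/25, so the polynomials are coprime and gcd = 1.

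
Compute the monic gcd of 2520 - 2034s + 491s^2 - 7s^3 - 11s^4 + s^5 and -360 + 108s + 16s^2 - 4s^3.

18 - 9s + s^2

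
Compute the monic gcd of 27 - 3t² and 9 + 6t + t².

3 + t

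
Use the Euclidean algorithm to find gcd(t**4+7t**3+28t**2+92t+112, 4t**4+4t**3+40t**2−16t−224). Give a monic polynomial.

t**3+3t**2+16t+28

Euclidean algorithm in ℚ[t]:
  t**4+7t**3+28t**2+92t+112 = (1/4)(4t**4+4t**3+40t**2−16t−224) + (6t**3+18t**2+96t+168)
  4t**4+4t**3+40t**2−16t−224 = ((2/3)t−4/3)(6t**3+18t**2+96t+168) + (0)
Last nonzero remainder: 6t**3+18t**2+96t+168. Dividing through by 6 gives the monic gcd t**3+3t**2+16t+28.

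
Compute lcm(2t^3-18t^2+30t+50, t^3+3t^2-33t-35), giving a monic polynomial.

Repeated division with remainder:
  2t^3-18t^2+30t+50 = (2)(t^3+3t^2-33t-35) + (-24t^2+96t+120)
  t^3+3t^2-33t-35 = (-(1/24)t-7/24)(-24t^2+96t+120) + (0)
Last nonzero remainder: -24t^2+96t+120. Dividing through by -24 gives the monic gcd t^2-4t-5.
Then lcm(f, g) = f·g / gcd(f, g); expanding and making the result monic gives the answer.

t^4-2t^3-48t^2+130t+175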